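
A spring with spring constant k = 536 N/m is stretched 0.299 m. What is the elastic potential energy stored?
PE = ½kx² = ½(536)(0.299)² = 23.96 J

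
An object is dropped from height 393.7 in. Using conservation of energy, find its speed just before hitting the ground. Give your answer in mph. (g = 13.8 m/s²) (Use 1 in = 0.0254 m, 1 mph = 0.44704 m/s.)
Convert to SI: h = 9.99998 m
mgh = ½mv² ⇒ v = √(2gh) = √(2·13.8·9.99998) = 16.6132 m/s = 37.16 mph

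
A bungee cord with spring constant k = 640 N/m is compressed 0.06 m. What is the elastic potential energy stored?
PE = ½kx² = ½(640)(0.06)² = 1.152 J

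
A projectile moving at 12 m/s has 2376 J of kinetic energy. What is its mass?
m = 2·KE/v² = 2·2376/(12)² = 33.0 kg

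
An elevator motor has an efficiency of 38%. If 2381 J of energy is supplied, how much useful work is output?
W_out = η·W_in = 0.38·2381 = 904.78 J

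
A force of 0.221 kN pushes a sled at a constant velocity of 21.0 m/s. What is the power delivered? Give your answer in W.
Convert to SI: F = 221.0 N, v = 21.0 m/s
P = Fv = (221.0)(21.0) = 4641 W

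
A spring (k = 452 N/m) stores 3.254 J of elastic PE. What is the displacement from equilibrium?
x = √(2·PE/k) = √(2·3.254/452) = 0.12 m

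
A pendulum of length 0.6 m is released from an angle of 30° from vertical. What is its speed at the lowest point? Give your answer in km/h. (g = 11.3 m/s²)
h = L(1 − cosθ) = 0.6(1 − cos30°) = 0.0803848 m
v = √(2gh) = √(2·11.3·0.0803848) = 1.34785 m/s = 4.852 km/h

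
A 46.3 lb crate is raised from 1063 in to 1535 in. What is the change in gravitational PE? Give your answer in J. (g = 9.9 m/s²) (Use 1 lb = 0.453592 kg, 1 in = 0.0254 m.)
Convert to SI: m = 21.0013 kg, Δh = 11.9888 m
ΔPE = mgΔh = (21.0013)(9.9)(11.9888) = 2493 J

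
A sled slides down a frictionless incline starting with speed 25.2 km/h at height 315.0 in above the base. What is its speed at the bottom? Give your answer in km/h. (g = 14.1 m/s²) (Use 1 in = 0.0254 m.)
Convert to SI: v₀ = 7.0 m/s, h = 8.001 m
½mv₀² + mgh = ½mv² ⇒ v = √(v₀² + 2gh) = √(7.0² + 2·14.1·8.001) = 16.5719 m/s = 59.66 km/h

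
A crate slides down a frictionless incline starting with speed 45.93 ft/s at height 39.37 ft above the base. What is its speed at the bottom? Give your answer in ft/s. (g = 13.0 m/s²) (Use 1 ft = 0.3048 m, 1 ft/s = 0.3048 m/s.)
Convert to SI: v₀ = 13.9995 m/s, h = 12.0 m
½mv₀² + mgh = ½mv² ⇒ v = √(v₀² + 2gh) = √(13.9995² + 2·13.0·12.0) = 22.5385 m/s = 73.95 ft/s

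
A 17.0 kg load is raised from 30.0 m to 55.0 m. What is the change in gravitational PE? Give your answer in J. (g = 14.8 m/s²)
ΔPE = mgΔh = (17.0)(14.8)(25.0) = 6290 J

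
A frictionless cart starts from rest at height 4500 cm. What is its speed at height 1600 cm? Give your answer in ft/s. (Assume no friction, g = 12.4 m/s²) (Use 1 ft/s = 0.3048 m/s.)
Convert to SI: h₁−h₂ = 29.0 m
mgh₁ = mgh₂ + ½mv² ⇒ v = √(2g(h₁−h₂)) = √(2·12.4·29.0) = 26.8179 m/s = 87.99 ft/s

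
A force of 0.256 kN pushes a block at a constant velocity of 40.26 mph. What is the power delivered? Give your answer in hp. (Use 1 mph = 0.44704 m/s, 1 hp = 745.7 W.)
Convert to SI: F = 256.0 N, v = 17.9978 m/s
P = Fv = (256.0)(17.9978) = 4607.44 W = 6.179 hp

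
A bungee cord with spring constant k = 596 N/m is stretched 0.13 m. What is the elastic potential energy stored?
PE = ½kx² = ½(596)(0.13)² = 5.036 J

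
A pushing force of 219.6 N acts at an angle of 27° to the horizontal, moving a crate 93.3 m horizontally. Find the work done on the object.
W = F·d·cosθ = (219.6)(93.3)cos(27°) = 18260 J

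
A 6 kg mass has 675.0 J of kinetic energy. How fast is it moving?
v = √(2·KE/m) = √(2·675.0/6) = 15.0 m/s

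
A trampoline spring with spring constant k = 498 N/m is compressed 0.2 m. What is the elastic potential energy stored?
PE = ½kx² = ½(498)(0.2)² = 9.96 J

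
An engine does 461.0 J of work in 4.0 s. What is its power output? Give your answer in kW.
P = W/t = 461.0/4.0 = 115.25 W = 0.1153 kW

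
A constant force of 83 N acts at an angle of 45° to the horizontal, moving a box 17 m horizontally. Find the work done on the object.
W = F·d·cosθ = (83)(17)cos(45°) = 997.7 J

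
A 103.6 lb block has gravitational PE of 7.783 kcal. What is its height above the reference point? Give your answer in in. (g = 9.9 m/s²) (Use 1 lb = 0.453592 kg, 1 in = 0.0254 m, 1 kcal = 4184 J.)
Convert to SI: m = 46.9921 kg, PE = 32564.1 J
h = PE/(mg) = 32564.1/(46.9921·9.9) = 69.9968 m = 2756 in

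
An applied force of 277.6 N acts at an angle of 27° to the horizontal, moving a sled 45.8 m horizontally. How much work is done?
W = F·d·cosθ = (277.6)(45.8)cos(27°) = 11330 J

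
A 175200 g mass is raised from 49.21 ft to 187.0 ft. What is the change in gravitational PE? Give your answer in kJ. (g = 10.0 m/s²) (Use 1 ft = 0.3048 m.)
Convert to SI: m = 175.2 kg, Δh = 41.9984 m
ΔPE = mgΔh = (175.2)(10.0)(41.9984) = 73581.2 J = 73.58 kJ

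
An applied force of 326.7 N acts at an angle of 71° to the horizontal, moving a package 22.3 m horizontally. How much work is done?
W = F·d·cosθ = (326.7)(22.3)cos(71°) = 2372 J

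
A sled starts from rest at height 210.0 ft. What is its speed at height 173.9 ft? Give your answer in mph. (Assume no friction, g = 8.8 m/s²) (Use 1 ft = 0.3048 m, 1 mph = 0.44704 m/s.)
Convert to SI: h₁−h₂ = 11.0033 m
mgh₁ = mgh₂ + ½mv² ⇒ v = √(2g(h₁−h₂)) = √(2·8.8·11.0033) = 13.9161 m/s = 31.13 mph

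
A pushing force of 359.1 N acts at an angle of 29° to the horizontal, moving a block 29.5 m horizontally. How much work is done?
W = F·d·cosθ = (359.1)(29.5)cos(29°) = 9265 J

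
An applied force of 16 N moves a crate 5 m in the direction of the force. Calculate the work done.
W = F·d = (16)(5) = 80.0 J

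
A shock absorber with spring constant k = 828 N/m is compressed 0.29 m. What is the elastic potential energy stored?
PE = ½kx² = ½(828)(0.29)² = 34.82 J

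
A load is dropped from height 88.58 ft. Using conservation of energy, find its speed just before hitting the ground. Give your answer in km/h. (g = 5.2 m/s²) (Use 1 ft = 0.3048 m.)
Convert to SI: h = 26.9992 m
mgh = ½mv² ⇒ v = √(2gh) = √(2·5.2·26.9992) = 16.7568 m/s = 60.32 km/h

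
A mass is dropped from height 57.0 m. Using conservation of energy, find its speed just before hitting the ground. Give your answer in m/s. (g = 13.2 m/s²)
mgh = ½mv² ⇒ v = √(2gh) = √(2·13.2·57.0) = 38.79 m/s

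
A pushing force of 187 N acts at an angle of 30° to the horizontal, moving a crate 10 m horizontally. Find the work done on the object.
W = F·d·cosθ = (187)(10)cos(30°) = 1619 J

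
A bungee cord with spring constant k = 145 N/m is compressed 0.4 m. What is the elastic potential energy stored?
PE = ½kx² = ½(145)(0.4)² = 11.6 J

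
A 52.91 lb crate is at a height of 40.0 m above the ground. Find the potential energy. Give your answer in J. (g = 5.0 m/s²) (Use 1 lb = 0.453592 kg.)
Convert to SI: m = 23.9996 kg, h = 40.0 m
PE = mgh = (23.9996)(5.0)(40.0) = 4800 J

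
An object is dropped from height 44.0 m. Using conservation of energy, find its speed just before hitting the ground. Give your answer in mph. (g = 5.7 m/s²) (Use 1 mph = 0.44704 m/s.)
mgh = ½mv² ⇒ v = √(2gh) = √(2·5.7·44.0) = 22.3964 m/s = 50.1 mph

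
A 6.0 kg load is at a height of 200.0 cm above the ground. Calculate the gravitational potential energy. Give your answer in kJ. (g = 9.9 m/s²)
Convert to SI: m = 6.0 kg, h = 2.0 m
PE = mgh = (6.0)(9.9)(2.0) = 118.8 J = 0.1188 kJ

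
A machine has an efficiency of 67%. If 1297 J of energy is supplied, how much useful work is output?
W_out = η·W_in = 0.67·1297 = 868.99 J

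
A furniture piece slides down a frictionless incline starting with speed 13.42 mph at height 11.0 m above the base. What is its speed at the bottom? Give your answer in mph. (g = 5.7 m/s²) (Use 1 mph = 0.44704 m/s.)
Convert to SI: v₀ = 5.99928 m/s, h = 11.0 m
½mv₀² + mgh = ½mv² ⇒ v = √(v₀² + 2gh) = √(5.99928² + 2·5.7·11.0) = 12.704 m/s = 28.42 mph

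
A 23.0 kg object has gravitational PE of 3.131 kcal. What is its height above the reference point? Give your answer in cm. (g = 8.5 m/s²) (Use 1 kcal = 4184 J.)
Convert to SI: m = 23.0 kg, PE = 13100.1 J
h = PE/(mg) = 13100.1/(23.0·8.5) = 67.0082 m = 6701 cm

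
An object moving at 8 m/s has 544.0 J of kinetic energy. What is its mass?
m = 2·KE/v² = 2·544.0/(8)² = 17.0 kg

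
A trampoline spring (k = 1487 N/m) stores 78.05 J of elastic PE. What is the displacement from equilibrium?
x = √(2·PE/k) = √(2·78.05/1487) = 0.324 m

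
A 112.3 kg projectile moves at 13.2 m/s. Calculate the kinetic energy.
KE = ½mv² = ½(112.3)(13.2)² = 9784 J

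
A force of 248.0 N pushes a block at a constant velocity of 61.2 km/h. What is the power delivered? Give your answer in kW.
Convert to SI: F = 248.0 N, v = 17.0 m/s
P = Fv = (248.0)(17.0) = 4216.0 W = 4.216 kW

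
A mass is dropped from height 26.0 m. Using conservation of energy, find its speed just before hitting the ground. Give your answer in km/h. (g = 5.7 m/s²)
mgh = ½mv² ⇒ v = √(2gh) = √(2·5.7·26.0) = 17.2163 m/s = 61.98 km/h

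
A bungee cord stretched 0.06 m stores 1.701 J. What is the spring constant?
k = 2·PE/x² = 2·1.701/(0.06)² = 945.0 N/m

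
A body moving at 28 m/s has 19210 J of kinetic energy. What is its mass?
m = 2·KE/v² = 2·19210/(28)² = 49.01 kg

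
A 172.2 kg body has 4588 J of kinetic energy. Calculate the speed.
v = √(2·KE/m) = √(2·4588/172.2) = 7.3 m/s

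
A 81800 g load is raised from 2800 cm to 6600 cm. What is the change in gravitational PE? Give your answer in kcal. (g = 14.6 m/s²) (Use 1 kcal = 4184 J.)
Convert to SI: m = 81.8 kg, Δh = 38.0 m
ΔPE = mgΔh = (81.8)(14.6)(38.0) = 45382.6 J = 10.85 kcal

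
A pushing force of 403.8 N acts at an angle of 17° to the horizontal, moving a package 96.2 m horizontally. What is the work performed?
W = F·d·cosθ = (403.8)(96.2)cos(17°) = 37150 J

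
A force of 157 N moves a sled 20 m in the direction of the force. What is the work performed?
W = F·d = (157)(20) = 3140 J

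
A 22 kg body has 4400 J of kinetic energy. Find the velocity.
v = √(2·KE/m) = √(2·4400/22) = 20.0 m/s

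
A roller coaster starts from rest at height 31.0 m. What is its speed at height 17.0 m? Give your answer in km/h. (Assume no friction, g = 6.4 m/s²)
mgh₁ = mgh₂ + ½mv² ⇒ v = √(2g(h₁−h₂)) = √(2·6.4·14.0) = 13.3866 m/s = 48.19 km/h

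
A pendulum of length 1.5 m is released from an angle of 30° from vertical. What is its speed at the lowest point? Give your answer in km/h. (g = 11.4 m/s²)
h = L(1 − cosθ) = 1.5(1 − cos30°) = 0.200962 m
v = √(2gh) = √(2·11.4·0.200962) = 2.14054 m/s = 7.706 km/h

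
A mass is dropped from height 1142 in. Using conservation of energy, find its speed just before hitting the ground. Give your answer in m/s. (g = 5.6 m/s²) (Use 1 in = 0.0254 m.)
Convert to SI: h = 29.0068 m
mgh = ½mv² ⇒ v = √(2gh) = √(2·5.6·29.0068) = 18.02 m/s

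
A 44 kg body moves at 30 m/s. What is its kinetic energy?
KE = ½mv² = ½(44)(30)² = 19800.0 J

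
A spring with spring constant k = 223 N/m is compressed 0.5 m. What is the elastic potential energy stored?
PE = ½kx² = ½(223)(0.5)² = 27.88 J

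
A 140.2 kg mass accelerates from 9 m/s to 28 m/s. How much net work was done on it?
W = ΔKE = ½m(v₂² − v₁²) = ½(140.2)(28² − 9²) = 49280.3 J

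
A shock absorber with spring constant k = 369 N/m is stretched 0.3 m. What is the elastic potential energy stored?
PE = ½kx² = ½(369)(0.3)² = 16.61 J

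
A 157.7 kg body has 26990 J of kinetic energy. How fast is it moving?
v = √(2·KE/m) = √(2·26990/157.7) = 18.5 m/s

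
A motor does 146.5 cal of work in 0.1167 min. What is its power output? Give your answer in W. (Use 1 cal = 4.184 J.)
Convert to SI: W = 612.956 J, t = 7.002 s
P = W/t = 612.956/7.002 = 87.54 W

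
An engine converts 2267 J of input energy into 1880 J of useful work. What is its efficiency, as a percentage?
η = W_out/W_in = 1880/2267 = 82.93%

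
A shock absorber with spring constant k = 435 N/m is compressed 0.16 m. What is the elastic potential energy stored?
PE = ½kx² = ½(435)(0.16)² = 5.568 J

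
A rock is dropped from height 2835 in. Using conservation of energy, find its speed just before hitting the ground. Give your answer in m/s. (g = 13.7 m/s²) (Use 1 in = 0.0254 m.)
Convert to SI: h = 72.009 m
mgh = ½mv² ⇒ v = √(2gh) = √(2·13.7·72.009) = 44.42 m/s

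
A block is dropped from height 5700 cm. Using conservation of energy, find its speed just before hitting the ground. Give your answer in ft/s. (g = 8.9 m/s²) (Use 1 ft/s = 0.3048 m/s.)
Convert to SI: h = 57.0 m
mgh = ½mv² ⇒ v = √(2gh) = √(2·8.9·57.0) = 31.8528 m/s = 104.5 ft/s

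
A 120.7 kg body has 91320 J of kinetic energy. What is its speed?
v = √(2·KE/m) = √(2·91320/120.7) = 38.9 m/s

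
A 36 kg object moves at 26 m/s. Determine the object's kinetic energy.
KE = ½mv² = ½(36)(26)² = 12168.0 J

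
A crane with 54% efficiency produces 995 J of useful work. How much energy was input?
W_in = W_out/η = 995/0.54 = 1843 J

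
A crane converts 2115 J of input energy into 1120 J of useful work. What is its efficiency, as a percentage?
η = W_out/W_in = 1120/2115 = 52.96%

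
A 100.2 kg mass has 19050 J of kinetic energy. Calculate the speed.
v = √(2·KE/m) = √(2·19050/100.2) = 19.5 m/s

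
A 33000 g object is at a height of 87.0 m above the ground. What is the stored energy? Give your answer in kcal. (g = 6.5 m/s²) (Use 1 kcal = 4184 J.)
Convert to SI: m = 33.0 kg, h = 87.0 m
PE = mgh = (33.0)(6.5)(87.0) = 18661.5 J = 4.46 kcal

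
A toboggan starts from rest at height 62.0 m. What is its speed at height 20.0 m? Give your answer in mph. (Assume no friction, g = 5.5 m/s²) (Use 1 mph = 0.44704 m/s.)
mgh₁ = mgh₂ + ½mv² ⇒ v = √(2g(h₁−h₂)) = √(2·5.5·42.0) = 21.4942 m/s = 48.08 mph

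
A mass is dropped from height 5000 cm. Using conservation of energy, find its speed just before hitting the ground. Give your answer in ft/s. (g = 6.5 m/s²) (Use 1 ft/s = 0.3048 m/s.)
Convert to SI: h = 50.0 m
mgh = ½mv² ⇒ v = √(2gh) = √(2·6.5·50.0) = 25.4951 m/s = 83.65 ft/s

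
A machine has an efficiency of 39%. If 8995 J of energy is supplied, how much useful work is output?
W_out = η·W_in = 0.39·8995 = 3508.05 J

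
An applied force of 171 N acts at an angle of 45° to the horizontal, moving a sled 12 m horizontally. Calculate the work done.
W = F·d·cosθ = (171)(12)cos(45°) = 1451 J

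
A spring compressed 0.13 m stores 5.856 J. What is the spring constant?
k = 2·PE/x² = 2·5.856/(0.13)² = 693.0 N/m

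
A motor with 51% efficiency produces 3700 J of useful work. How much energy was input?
W_in = W_out/η = 3700/0.51 = 7255 J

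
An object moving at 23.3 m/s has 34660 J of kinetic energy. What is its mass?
m = 2·KE/v² = 2·34660/(23.3)² = 127.7 kg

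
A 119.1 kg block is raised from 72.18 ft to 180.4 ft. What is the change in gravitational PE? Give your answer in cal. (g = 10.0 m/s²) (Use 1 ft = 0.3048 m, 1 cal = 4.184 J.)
Convert to SI: m = 119.1 kg, Δh = 32.9855 m
ΔPE = mgΔh = (119.1)(10.0)(32.9855) = 39285.7 J = 9390 cal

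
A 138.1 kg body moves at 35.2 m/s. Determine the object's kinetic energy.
KE = ½mv² = ½(138.1)(35.2)² = 85560 J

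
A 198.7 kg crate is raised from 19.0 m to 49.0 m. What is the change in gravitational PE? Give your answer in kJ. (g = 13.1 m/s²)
ΔPE = mgΔh = (198.7)(13.1)(30.0) = 78089.1 J = 78.09 kJ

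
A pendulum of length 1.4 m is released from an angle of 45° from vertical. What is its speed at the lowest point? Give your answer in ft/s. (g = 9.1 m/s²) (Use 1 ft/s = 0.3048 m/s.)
h = L(1 − cosθ) = 1.4(1 − cos45°) = 0.410051 m
v = √(2gh) = √(2·9.1·0.410051) = 2.73183 m/s = 8.963 ft/s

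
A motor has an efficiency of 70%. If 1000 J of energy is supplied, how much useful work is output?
W_out = η·W_in = 0.7·1000 = 700.0 J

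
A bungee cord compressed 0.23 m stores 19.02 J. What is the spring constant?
k = 2·PE/x² = 2·19.02/(0.23)² = 719.1 N/m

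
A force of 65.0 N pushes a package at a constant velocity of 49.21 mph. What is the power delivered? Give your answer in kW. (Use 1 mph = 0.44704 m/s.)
Convert to SI: F = 65.0 N, v = 21.9988 m/s
P = Fv = (65.0)(21.9988) = 1429.92 W = 1.43 kW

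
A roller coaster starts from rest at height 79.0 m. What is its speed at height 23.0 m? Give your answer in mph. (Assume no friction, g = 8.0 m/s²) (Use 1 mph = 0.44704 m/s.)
mgh₁ = mgh₂ + ½mv² ⇒ v = √(2g(h₁−h₂)) = √(2·8.0·56.0) = 29.9333 m/s = 66.96 mph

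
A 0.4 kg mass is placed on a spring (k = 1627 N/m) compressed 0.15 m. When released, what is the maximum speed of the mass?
½kx² = ½mv² ⇒ v = x√(k/m) = (0.15)√(1627/0.4) = 9.567 m/s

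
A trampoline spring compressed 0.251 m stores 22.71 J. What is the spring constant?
k = 2·PE/x² = 2·22.71/(0.251)² = 720.9 N/m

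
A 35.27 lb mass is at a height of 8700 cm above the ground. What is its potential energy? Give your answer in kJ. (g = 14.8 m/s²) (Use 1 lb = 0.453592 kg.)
Convert to SI: m = 15.9982 kg, h = 87.0 m
PE = mgh = (15.9982)(14.8)(87.0) = 20599.3 J = 20.6 kJ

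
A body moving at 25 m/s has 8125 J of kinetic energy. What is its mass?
m = 2·KE/v² = 2·8125/(25)² = 26.0 kg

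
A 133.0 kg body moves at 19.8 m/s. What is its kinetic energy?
KE = ½mv² = ½(133.0)(19.8)² = 26070 J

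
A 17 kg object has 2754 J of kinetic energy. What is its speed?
v = √(2·KE/m) = √(2·2754/17) = 18.0 m/s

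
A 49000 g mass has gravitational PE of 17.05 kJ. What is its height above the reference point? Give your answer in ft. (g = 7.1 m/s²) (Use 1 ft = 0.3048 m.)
Convert to SI: m = 49.0 kg, PE = 17050.0 J
h = PE/(mg) = 17050.0/(49.0·7.1) = 49.0083 m = 160.8 ft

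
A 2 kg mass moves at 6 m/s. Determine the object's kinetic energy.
KE = ½mv² = ½(2)(6)² = 36.0 J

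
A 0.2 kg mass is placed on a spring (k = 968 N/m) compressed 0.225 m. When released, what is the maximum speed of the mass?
½kx² = ½mv² ⇒ v = x√(k/m) = (0.225)√(968/0.2) = 15.65 m/s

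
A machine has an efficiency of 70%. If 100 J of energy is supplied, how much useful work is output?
W_out = η·W_in = 0.7·100 = 70.0 J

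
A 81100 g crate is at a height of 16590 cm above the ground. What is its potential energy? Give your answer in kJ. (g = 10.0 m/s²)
Convert to SI: m = 81.1 kg, h = 165.9 m
PE = mgh = (81.1)(10.0)(165.9) = 134545 J = 134.5 kJ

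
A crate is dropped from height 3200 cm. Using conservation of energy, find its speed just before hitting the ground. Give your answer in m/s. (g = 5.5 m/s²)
Convert to SI: h = 32.0 m
mgh = ½mv² ⇒ v = √(2gh) = √(2·5.5·32.0) = 18.76 m/s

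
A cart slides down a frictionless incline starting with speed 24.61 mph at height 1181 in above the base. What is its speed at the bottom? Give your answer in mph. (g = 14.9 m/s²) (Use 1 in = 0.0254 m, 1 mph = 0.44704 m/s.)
Convert to SI: v₀ = 11.0017 m/s, h = 29.9974 m
½mv₀² + mgh = ½mv² ⇒ v = √(v₀² + 2gh) = √(11.0017² + 2·14.9·29.9974) = 31.8584 m/s = 71.27 mph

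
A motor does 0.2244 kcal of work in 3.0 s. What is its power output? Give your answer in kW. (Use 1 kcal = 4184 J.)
Convert to SI: W = 938.89 J, t = 3.0 s
P = W/t = 938.89/3.0 = 312.963 W = 0.313 kW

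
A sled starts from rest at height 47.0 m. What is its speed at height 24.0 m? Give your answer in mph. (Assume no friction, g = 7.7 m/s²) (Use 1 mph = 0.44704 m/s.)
mgh₁ = mgh₂ + ½mv² ⇒ v = √(2g(h₁−h₂)) = √(2·7.7·23.0) = 18.8202 m/s = 42.1 mph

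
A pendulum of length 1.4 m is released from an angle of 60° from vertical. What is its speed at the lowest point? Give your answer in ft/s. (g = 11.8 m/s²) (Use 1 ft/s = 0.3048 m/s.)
h = L(1 − cosθ) = 1.4(1 − cos60°) = 0.7 m
v = √(2gh) = √(2·11.8·0.7) = 4.06448 m/s = 13.33 ft/s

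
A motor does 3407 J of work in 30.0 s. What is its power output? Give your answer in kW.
P = W/t = 3407.0/30.0 = 113.567 W = 0.1136 kW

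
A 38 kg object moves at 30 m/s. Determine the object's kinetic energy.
KE = ½mv² = ½(38)(30)² = 17100.0 J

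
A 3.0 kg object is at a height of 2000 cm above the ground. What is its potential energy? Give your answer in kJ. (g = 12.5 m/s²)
Convert to SI: m = 3.0 kg, h = 20.0 m
PE = mgh = (3.0)(12.5)(20.0) = 750.0 J = 0.75 kJ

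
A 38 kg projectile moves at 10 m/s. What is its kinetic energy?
KE = ½mv² = ½(38)(10)² = 1900.0 J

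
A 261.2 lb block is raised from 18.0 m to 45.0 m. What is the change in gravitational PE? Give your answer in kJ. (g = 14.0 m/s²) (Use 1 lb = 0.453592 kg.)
Convert to SI: m = 118.478 kg, Δh = 27.0 m
ΔPE = mgΔh = (118.478)(14.0)(27.0) = 44784.8 J = 44.78 kJ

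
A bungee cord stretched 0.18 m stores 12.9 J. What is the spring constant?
k = 2·PE/x² = 2·12.9/(0.18)² = 796.3 N/m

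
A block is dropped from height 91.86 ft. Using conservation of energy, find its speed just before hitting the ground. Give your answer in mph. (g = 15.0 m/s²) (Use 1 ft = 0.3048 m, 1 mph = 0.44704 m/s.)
Convert to SI: h = 27.9989 m
mgh = ½mv² ⇒ v = √(2gh) = √(2·15.0·27.9989) = 28.9822 m/s = 64.83 mph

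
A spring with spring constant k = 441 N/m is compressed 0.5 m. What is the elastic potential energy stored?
PE = ½kx² = ½(441)(0.5)² = 55.13 J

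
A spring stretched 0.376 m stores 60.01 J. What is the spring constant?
k = 2·PE/x² = 2·60.01/(0.376)² = 848.9 N/m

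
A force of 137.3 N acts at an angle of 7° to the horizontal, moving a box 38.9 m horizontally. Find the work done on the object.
W = F·d·cosθ = (137.3)(38.9)cos(7°) = 5301 J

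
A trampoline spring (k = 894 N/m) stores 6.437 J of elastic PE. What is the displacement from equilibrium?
x = √(2·PE/k) = √(2·6.437/894) = 0.12 m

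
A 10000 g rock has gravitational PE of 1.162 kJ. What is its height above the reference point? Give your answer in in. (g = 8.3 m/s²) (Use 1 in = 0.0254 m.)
Convert to SI: m = 10.0 kg, PE = 1162.0 J
h = PE/(mg) = 1162.0/(10.0·8.3) = 14.0 m = 551.2 in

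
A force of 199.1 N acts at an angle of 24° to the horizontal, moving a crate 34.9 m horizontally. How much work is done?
W = F·d·cosθ = (199.1)(34.9)cos(24°) = 6348 J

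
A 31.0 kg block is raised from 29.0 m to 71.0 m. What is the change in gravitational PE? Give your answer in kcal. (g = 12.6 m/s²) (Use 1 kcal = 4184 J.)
ΔPE = mgΔh = (31.0)(12.6)(42.0) = 16405.2 J = 3.921 kcal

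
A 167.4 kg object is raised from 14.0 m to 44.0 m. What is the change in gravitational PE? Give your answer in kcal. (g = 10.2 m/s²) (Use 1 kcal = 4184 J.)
ΔPE = mgΔh = (167.4)(10.2)(30.0) = 51224.4 J = 12.24 kcal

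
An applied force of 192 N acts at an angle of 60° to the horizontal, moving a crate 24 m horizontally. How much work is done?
W = F·d·cosθ = (192)(24)cos(60°) = 2304 J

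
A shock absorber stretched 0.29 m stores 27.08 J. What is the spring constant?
k = 2·PE/x² = 2·27.08/(0.29)² = 644.0 N/m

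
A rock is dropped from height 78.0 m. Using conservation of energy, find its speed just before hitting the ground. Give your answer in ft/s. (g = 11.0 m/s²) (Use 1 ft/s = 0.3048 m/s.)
mgh = ½mv² ⇒ v = √(2gh) = √(2·11.0·78.0) = 41.4246 m/s = 135.9 ft/s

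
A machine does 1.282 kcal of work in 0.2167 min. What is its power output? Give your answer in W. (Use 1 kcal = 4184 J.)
Convert to SI: W = 5363.89 J, t = 13.002 s
P = W/t = 5363.89/13.002 = 412.5 W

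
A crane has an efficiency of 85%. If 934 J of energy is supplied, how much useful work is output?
W_out = η·W_in = 0.85·934 = 793.9 J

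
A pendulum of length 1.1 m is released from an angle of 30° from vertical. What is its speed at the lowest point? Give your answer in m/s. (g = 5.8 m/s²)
h = L(1 − cosθ) = 1.1(1 − cos30°) = 0.147372 m
v = √(2gh) = √(2·5.8·0.147372) = 1.307 m/s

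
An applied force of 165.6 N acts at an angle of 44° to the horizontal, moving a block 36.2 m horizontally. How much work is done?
W = F·d·cosθ = (165.6)(36.2)cos(44°) = 4312 J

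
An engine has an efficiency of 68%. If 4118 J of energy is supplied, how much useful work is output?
W_out = η·W_in = 0.68·4118 = 2800.24 J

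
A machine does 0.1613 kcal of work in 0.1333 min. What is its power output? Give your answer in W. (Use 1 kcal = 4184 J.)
Convert to SI: W = 674.879 J, t = 7.998 s
P = W/t = 674.879/7.998 = 84.38 W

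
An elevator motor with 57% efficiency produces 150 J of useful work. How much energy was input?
W_in = W_out/η = 150/0.57 = 263.2 J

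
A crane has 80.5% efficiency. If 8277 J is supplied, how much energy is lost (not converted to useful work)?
W_lost = W_in(1 − η) = 8277·(1 − 0.805) = 1614 J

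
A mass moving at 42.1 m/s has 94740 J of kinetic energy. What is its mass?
m = 2·KE/v² = 2·94740/(42.1)² = 106.9 kg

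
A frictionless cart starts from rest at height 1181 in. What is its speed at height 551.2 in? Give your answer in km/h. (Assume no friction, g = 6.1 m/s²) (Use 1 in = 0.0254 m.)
Convert to SI: h₁−h₂ = 15.9969 m
mgh₁ = mgh₂ + ½mv² ⇒ v = √(2g(h₁−h₂)) = √(2·6.1·15.9969) = 13.9701 m/s = 50.29 km/h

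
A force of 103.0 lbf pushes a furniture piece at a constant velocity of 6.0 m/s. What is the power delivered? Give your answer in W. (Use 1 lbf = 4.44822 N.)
Convert to SI: F = 458.167 N, v = 6.0 m/s
P = Fv = (458.167)(6.0) = 2749 W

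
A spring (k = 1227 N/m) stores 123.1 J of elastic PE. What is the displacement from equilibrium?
x = √(2·PE/k) = √(2·123.1/1227) = 0.4479 m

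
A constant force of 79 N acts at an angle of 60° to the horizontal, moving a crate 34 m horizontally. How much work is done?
W = F·d·cosθ = (79)(34)cos(60°) = 1343 J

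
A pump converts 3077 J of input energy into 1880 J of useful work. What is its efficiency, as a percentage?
η = W_out/W_in = 1880/3077 = 61.1%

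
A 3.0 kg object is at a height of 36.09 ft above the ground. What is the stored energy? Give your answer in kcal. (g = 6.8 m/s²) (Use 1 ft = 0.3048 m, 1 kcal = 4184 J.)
Convert to SI: m = 3.0 kg, h = 11.0002 m
PE = mgh = (3.0)(6.8)(11.0002) = 224.405 J = 0.05363 kcal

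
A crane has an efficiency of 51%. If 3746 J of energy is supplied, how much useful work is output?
W_out = η·W_in = 0.51·3746 = 1910.46 J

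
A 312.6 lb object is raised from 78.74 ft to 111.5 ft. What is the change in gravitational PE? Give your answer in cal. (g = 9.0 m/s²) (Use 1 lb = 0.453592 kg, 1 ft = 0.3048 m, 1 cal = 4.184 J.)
Convert to SI: m = 141.793 kg, Δh = 9.98525 m
ΔPE = mgΔh = (141.793)(9.0)(9.98525) = 12742.5 J = 3046 cal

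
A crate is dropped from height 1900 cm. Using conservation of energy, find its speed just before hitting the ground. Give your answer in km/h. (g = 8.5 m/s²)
Convert to SI: h = 19.0 m
mgh = ½mv² ⇒ v = √(2gh) = √(2·8.5·19.0) = 17.9722 m/s = 64.7 km/h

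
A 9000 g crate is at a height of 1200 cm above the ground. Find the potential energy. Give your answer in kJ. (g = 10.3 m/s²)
Convert to SI: m = 9.0 kg, h = 12.0 m
PE = mgh = (9.0)(10.3)(12.0) = 1112.4 J = 1.112 kJ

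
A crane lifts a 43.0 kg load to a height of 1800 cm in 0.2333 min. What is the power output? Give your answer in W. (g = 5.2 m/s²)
Convert to SI: m = 43.0 kg, h = 18.0 m, t = 13.998 s
P = mgh/t = (43.0)(5.2)(18.0)/13.998 = 287.5 W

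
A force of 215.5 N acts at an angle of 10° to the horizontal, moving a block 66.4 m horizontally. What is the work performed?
W = F·d·cosθ = (215.5)(66.4)cos(10°) = 14090 J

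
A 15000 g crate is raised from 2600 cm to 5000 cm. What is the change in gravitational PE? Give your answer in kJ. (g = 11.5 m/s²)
Convert to SI: m = 15.0 kg, Δh = 24.0 m
ΔPE = mgΔh = (15.0)(11.5)(24.0) = 4140.0 J = 4.14 kJ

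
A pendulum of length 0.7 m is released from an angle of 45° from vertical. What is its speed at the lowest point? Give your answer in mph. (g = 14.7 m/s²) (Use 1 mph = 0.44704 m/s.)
h = L(1 − cosθ) = 0.7(1 − cos45°) = 0.205025 m
v = √(2gh) = √(2·14.7·0.205025) = 2.45515 m/s = 5.492 mph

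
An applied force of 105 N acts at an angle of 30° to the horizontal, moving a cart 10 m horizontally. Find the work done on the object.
W = F·d·cosθ = (105)(10)cos(30°) = 909.3 J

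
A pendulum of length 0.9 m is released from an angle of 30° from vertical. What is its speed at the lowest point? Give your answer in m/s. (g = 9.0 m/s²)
h = L(1 − cosθ) = 0.9(1 − cos30°) = 0.120577 m
v = √(2gh) = √(2·9.0·0.120577) = 1.473 m/s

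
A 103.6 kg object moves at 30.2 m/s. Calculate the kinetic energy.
KE = ½mv² = ½(103.6)(30.2)² = 47240 J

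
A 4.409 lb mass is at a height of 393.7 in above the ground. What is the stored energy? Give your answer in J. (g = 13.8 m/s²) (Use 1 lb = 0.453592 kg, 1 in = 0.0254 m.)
Convert to SI: m = 1.99989 kg, h = 9.99998 m
PE = mgh = (1.99989)(13.8)(9.99998) = 276.0 J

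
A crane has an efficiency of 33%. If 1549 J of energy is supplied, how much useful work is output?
W_out = η·W_in = 0.33·1549 = 511.17 J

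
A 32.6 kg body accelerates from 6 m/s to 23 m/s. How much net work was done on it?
W = ΔKE = ½m(v₂² − v₁²) = ½(32.6)(23² − 6²) = 8035.9 J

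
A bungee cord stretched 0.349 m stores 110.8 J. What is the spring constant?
k = 2·PE/x² = 2·110.8/(0.349)² = 1819 N/m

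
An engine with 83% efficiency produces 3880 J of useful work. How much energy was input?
W_in = W_out/η = 3880/0.83 = 4675 J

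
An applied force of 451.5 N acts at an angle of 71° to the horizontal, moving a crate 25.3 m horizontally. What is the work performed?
W = F·d·cosθ = (451.5)(25.3)cos(71°) = 3719 J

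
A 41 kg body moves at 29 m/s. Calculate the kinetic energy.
KE = ½mv² = ½(41)(29)² = 17240.5 J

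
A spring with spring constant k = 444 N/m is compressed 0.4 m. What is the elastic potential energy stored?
PE = ½kx² = ½(444)(0.4)² = 35.52 J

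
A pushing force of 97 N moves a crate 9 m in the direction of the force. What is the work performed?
W = F·d = (97)(9) = 873.0 J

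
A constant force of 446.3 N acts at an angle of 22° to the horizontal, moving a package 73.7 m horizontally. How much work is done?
W = F·d·cosθ = (446.3)(73.7)cos(22°) = 30500 J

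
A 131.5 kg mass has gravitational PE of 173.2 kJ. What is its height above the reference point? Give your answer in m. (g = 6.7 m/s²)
Convert to SI: m = 131.5 kg, PE = 173200 J
h = PE/(mg) = 173200/(131.5·6.7) = 196.6 m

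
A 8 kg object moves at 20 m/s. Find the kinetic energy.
KE = ½mv² = ½(8)(20)² = 1600.0 J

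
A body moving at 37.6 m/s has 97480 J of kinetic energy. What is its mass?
m = 2·KE/v² = 2·97480/(37.6)² = 137.9 kg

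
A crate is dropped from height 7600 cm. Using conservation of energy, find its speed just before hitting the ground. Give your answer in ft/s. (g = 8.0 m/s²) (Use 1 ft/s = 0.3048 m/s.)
Convert to SI: h = 76.0 m
mgh = ½mv² ⇒ v = √(2gh) = √(2·8.0·76.0) = 34.8712 m/s = 114.4 ft/s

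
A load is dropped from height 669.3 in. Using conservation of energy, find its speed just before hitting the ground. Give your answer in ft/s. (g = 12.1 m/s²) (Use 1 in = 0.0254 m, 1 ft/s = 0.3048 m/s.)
Convert to SI: h = 17.0002 m
mgh = ½mv² ⇒ v = √(2gh) = √(2·12.1·17.0002) = 20.2831 m/s = 66.55 ft/s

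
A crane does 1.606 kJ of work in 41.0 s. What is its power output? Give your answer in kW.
Convert to SI: W = 1606.0 J, t = 41.0 s
P = W/t = 1606.0/41.0 = 39.1707 W = 0.03917 kW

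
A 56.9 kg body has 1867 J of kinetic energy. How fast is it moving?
v = √(2·KE/m) = √(2·1867/56.9) = 8.101 m/s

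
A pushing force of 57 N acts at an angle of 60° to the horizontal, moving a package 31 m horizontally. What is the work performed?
W = F·d·cosθ = (57)(31)cos(60°) = 883.5 J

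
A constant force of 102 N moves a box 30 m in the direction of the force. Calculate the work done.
W = F·d = (102)(30) = 3060 J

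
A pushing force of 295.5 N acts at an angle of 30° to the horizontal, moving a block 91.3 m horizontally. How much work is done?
W = F·d·cosθ = (295.5)(91.3)cos(30°) = 23360 J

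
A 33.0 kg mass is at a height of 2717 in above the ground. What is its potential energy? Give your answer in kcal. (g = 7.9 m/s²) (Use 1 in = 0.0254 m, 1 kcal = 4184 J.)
Convert to SI: m = 33.0 kg, h = 69.0118 m
PE = mgh = (33.0)(7.9)(69.0118) = 17991.4 J = 4.3 kcal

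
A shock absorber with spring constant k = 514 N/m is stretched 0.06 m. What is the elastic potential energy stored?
PE = ½kx² = ½(514)(0.06)² = 0.9252 J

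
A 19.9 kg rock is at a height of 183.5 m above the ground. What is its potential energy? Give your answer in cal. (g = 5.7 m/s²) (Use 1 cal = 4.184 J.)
PE = mgh = (19.9)(5.7)(183.5) = 20814.4 J = 4975 cal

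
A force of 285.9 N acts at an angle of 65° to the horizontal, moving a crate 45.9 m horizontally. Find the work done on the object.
W = F·d·cosθ = (285.9)(45.9)cos(65°) = 5546 J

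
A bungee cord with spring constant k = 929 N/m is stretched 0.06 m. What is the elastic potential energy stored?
PE = ½kx² = ½(929)(0.06)² = 1.672 J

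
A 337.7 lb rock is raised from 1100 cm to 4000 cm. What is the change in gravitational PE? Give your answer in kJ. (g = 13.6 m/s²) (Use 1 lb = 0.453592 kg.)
Convert to SI: m = 153.178 kg, Δh = 29.0 m
ΔPE = mgΔh = (153.178)(13.6)(29.0) = 60413.4 J = 60.41 kJ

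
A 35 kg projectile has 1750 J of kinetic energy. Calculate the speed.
v = √(2·KE/m) = √(2·1750/35) = 10.0 m/s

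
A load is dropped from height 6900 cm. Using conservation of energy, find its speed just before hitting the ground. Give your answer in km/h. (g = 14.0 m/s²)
Convert to SI: h = 69.0 m
mgh = ½mv² ⇒ v = √(2gh) = √(2·14.0·69.0) = 43.9545 m/s = 158.2 km/h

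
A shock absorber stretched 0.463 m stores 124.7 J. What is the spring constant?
k = 2·PE/x² = 2·124.7/(0.463)² = 1163 N/m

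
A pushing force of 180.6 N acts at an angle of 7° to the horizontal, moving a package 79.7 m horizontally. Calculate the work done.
W = F·d·cosθ = (180.6)(79.7)cos(7°) = 14290 J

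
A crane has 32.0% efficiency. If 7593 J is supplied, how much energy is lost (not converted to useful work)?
W_lost = W_in(1 − η) = 7593·(1 − 0.32) = 5163 J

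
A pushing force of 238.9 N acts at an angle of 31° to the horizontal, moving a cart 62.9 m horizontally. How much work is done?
W = F·d·cosθ = (238.9)(62.9)cos(31°) = 12880 J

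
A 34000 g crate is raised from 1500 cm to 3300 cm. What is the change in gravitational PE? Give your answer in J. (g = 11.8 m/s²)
Convert to SI: m = 34.0 kg, Δh = 18.0 m
ΔPE = mgΔh = (34.0)(11.8)(18.0) = 7222 J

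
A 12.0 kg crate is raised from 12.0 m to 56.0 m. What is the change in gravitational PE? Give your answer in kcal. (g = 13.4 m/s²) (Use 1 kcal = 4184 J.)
ΔPE = mgΔh = (12.0)(13.4)(44.0) = 7075.2 J = 1.691 kcal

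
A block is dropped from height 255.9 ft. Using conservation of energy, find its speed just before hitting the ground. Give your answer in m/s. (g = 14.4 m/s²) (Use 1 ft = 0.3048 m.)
Convert to SI: h = 77.9983 m
mgh = ½mv² ⇒ v = √(2gh) = √(2·14.4·77.9983) = 47.4 m/s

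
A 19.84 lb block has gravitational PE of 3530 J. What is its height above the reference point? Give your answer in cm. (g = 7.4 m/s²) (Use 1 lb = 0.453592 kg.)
Convert to SI: m = 8.99927 kg, PE = 3530.0 J
h = PE/(mg) = 3530.0/(8.99927·7.4) = 53.0073 m = 5301 cm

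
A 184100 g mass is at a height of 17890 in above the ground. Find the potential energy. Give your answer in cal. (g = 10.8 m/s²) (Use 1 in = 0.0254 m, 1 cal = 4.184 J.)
Convert to SI: m = 184.1 kg, h = 454.406 m
PE = mgh = (184.1)(10.8)(454.406) = 903486 J = 215900 cal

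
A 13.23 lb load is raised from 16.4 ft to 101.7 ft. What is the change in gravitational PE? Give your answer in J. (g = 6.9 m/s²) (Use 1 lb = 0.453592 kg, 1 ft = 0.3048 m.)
Convert to SI: m = 6.00102 kg, Δh = 25.9994 m
ΔPE = mgΔh = (6.00102)(6.9)(25.9994) = 1077 J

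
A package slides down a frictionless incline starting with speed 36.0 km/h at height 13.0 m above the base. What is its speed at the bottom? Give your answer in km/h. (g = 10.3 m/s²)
Convert to SI: v₀ = 10.0 m/s, h = 13.0 m
½mv₀² + mgh = ½mv² ⇒ v = √(v₀² + 2gh) = √(10.0² + 2·10.3·13.0) = 19.1781 m/s = 69.04 km/h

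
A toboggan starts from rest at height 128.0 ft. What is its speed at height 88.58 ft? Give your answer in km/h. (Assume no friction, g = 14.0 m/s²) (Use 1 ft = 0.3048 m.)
Convert to SI: h₁−h₂ = 12.0152 m
mgh₁ = mgh₂ + ½mv² ⇒ v = √(2g(h₁−h₂)) = √(2·14.0·12.0152) = 18.3419 m/s = 66.03 km/h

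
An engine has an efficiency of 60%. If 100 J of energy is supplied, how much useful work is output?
W_out = η·W_in = 0.6·100 = 60.0 J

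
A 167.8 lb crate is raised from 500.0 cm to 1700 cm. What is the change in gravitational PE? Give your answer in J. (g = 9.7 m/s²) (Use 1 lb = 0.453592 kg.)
Convert to SI: m = 76.1127 kg, Δh = 12.0 m
ΔPE = mgΔh = (76.1127)(9.7)(12.0) = 8860 J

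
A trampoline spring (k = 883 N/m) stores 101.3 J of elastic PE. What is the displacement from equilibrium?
x = √(2·PE/k) = √(2·101.3/883) = 0.479 m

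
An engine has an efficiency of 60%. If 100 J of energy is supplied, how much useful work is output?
W_out = η·W_in = 0.6·100 = 60.0 J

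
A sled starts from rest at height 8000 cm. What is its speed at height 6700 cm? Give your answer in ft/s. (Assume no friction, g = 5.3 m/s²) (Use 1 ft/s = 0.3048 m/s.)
Convert to SI: h₁−h₂ = 13.0 m
mgh₁ = mgh₂ + ½mv² ⇒ v = √(2g(h₁−h₂)) = √(2·5.3·13.0) = 11.7388 m/s = 38.51 ft/s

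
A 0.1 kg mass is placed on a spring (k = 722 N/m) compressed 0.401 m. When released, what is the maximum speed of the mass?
½kx² = ½mv² ⇒ v = x√(k/m) = (0.401)√(722/0.1) = 34.07 m/s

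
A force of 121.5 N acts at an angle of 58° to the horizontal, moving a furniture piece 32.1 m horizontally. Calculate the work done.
W = F·d·cosθ = (121.5)(32.1)cos(58°) = 2067 J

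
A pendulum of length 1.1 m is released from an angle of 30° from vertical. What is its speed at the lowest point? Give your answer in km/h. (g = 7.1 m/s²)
h = L(1 − cosθ) = 1.1(1 − cos30°) = 0.147372 m
v = √(2gh) = √(2·7.1·0.147372) = 1.44661 m/s = 5.208 km/h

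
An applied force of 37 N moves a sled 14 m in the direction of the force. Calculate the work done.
W = F·d = (37)(14) = 518.0 J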